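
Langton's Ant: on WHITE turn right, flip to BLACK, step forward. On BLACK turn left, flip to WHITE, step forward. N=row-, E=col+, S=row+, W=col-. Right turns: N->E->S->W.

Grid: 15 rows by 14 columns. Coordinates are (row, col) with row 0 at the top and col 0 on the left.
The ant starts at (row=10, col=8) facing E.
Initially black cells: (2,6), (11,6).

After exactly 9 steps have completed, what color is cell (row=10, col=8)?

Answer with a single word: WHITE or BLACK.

Answer: BLACK

Derivation:
Step 1: on WHITE (10,8): turn R to S, flip to black, move to (11,8). |black|=3
Step 2: on WHITE (11,8): turn R to W, flip to black, move to (11,7). |black|=4
Step 3: on WHITE (11,7): turn R to N, flip to black, move to (10,7). |black|=5
Step 4: on WHITE (10,7): turn R to E, flip to black, move to (10,8). |black|=6
Step 5: on BLACK (10,8): turn L to N, flip to white, move to (9,8). |black|=5
Step 6: on WHITE (9,8): turn R to E, flip to black, move to (9,9). |black|=6
Step 7: on WHITE (9,9): turn R to S, flip to black, move to (10,9). |black|=7
Step 8: on WHITE (10,9): turn R to W, flip to black, move to (10,8). |black|=8
Step 9: on WHITE (10,8): turn R to N, flip to black, move to (9,8). |black|=9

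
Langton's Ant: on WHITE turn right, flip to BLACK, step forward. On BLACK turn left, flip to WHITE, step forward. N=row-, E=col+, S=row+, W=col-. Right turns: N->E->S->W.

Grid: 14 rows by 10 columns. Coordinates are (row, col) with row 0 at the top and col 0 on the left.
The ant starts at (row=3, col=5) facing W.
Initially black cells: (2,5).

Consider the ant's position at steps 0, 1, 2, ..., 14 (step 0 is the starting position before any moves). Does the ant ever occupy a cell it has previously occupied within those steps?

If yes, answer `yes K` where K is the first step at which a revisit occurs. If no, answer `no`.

Step 1: on WHITE (3,5): turn R to N, flip to black, move to (2,5). |black|=2 — new cell
Step 2: on BLACK (2,5): turn L to W, flip to white, move to (2,4). |black|=1 — new cell
Step 3: on WHITE (2,4): turn R to N, flip to black, move to (1,4). |black|=2 — new cell
Step 4: on WHITE (1,4): turn R to E, flip to black, move to (1,5). |black|=3 — new cell
Step 5: on WHITE (1,5): turn R to S, flip to black, move to (2,5). |black|=4 — REVISIT

Answer: yes 5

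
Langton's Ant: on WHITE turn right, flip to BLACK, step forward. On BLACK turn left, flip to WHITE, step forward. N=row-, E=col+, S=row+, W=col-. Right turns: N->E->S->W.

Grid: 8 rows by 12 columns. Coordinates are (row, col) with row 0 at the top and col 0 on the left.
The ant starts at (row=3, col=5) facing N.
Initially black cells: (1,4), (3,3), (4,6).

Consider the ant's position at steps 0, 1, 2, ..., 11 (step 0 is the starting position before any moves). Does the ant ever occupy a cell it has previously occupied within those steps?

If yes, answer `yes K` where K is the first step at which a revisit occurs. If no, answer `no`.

Step 1: on WHITE (3,5): turn R to E, flip to black, move to (3,6). |black|=4 — new cell
Step 2: on WHITE (3,6): turn R to S, flip to black, move to (4,6). |black|=5 — new cell
Step 3: on BLACK (4,6): turn L to E, flip to white, move to (4,7). |black|=4 — new cell
Step 4: on WHITE (4,7): turn R to S, flip to black, move to (5,7). |black|=5 — new cell
Step 5: on WHITE (5,7): turn R to W, flip to black, move to (5,6). |black|=6 — new cell
Step 6: on WHITE (5,6): turn R to N, flip to black, move to (4,6). |black|=7 — REVISIT

Answer: yes 6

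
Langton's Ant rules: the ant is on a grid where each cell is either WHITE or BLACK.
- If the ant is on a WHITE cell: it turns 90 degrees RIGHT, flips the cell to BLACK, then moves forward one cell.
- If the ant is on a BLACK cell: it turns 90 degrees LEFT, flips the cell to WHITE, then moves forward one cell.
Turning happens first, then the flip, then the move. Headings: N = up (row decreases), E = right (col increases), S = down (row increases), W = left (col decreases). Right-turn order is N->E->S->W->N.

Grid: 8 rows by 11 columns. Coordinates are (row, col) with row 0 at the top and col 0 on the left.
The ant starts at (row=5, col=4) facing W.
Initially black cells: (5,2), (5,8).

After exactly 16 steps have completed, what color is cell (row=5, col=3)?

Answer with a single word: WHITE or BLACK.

Step 1: on WHITE (5,4): turn R to N, flip to black, move to (4,4). |black|=3
Step 2: on WHITE (4,4): turn R to E, flip to black, move to (4,5). |black|=4
Step 3: on WHITE (4,5): turn R to S, flip to black, move to (5,5). |black|=5
Step 4: on WHITE (5,5): turn R to W, flip to black, move to (5,4). |black|=6
Step 5: on BLACK (5,4): turn L to S, flip to white, move to (6,4). |black|=5
Step 6: on WHITE (6,4): turn R to W, flip to black, move to (6,3). |black|=6
Step 7: on WHITE (6,3): turn R to N, flip to black, move to (5,3). |black|=7
Step 8: on WHITE (5,3): turn R to E, flip to black, move to (5,4). |black|=8
Step 9: on WHITE (5,4): turn R to S, flip to black, move to (6,4). |black|=9
Step 10: on BLACK (6,4): turn L to E, flip to white, move to (6,5). |black|=8
Step 11: on WHITE (6,5): turn R to S, flip to black, move to (7,5). |black|=9
Step 12: on WHITE (7,5): turn R to W, flip to black, move to (7,4). |black|=10
Step 13: on WHITE (7,4): turn R to N, flip to black, move to (6,4). |black|=11
Step 14: on WHITE (6,4): turn R to E, flip to black, move to (6,5). |black|=12
Step 15: on BLACK (6,5): turn L to N, flip to white, move to (5,5). |black|=11
Step 16: on BLACK (5,5): turn L to W, flip to white, move to (5,4). |black|=10

Answer: BLACK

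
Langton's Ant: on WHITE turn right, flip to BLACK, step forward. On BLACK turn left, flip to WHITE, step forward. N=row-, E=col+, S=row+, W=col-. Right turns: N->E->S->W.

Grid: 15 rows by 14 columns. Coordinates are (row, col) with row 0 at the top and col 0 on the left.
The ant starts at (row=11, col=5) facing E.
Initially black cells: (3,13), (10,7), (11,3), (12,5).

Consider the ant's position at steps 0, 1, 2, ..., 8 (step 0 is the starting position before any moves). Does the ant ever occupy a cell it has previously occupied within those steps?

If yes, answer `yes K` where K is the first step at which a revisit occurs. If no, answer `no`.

Step 1: on WHITE (11,5): turn R to S, flip to black, move to (12,5). |black|=5 — new cell
Step 2: on BLACK (12,5): turn L to E, flip to white, move to (12,6). |black|=4 — new cell
Step 3: on WHITE (12,6): turn R to S, flip to black, move to (13,6). |black|=5 — new cell
Step 4: on WHITE (13,6): turn R to W, flip to black, move to (13,5). |black|=6 — new cell
Step 5: on WHITE (13,5): turn R to N, flip to black, move to (12,5). |black|=7 — REVISIT

Answer: yes 5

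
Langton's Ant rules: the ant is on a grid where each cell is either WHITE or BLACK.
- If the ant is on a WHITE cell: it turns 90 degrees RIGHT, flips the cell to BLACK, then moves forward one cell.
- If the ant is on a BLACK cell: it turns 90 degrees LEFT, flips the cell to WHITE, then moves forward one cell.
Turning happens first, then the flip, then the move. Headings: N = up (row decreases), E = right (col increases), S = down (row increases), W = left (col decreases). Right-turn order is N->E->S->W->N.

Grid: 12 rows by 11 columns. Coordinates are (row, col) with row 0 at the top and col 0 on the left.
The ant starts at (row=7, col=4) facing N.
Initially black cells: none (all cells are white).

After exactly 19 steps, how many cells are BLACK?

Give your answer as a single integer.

Step 1: on WHITE (7,4): turn R to E, flip to black, move to (7,5). |black|=1
Step 2: on WHITE (7,5): turn R to S, flip to black, move to (8,5). |black|=2
Step 3: on WHITE (8,5): turn R to W, flip to black, move to (8,4). |black|=3
Step 4: on WHITE (8,4): turn R to N, flip to black, move to (7,4). |black|=4
Step 5: on BLACK (7,4): turn L to W, flip to white, move to (7,3). |black|=3
Step 6: on WHITE (7,3): turn R to N, flip to black, move to (6,3). |black|=4
Step 7: on WHITE (6,3): turn R to E, flip to black, move to (6,4). |black|=5
Step 8: on WHITE (6,4): turn R to S, flip to black, move to (7,4). |black|=6
Step 9: on WHITE (7,4): turn R to W, flip to black, move to (7,3). |black|=7
Step 10: on BLACK (7,3): turn L to S, flip to white, move to (8,3). |black|=6
Step 11: on WHITE (8,3): turn R to W, flip to black, move to (8,2). |black|=7
Step 12: on WHITE (8,2): turn R to N, flip to black, move to (7,2). |black|=8
Step 13: on WHITE (7,2): turn R to E, flip to black, move to (7,3). |black|=9
Step 14: on WHITE (7,3): turn R to S, flip to black, move to (8,3). |black|=10
Step 15: on BLACK (8,3): turn L to E, flip to white, move to (8,4). |black|=9
Step 16: on BLACK (8,4): turn L to N, flip to white, move to (7,4). |black|=8
Step 17: on BLACK (7,4): turn L to W, flip to white, move to (7,3). |black|=7
Step 18: on BLACK (7,3): turn L to S, flip to white, move to (8,3). |black|=6
Step 19: on WHITE (8,3): turn R to W, flip to black, move to (8,2). |black|=7

Answer: 7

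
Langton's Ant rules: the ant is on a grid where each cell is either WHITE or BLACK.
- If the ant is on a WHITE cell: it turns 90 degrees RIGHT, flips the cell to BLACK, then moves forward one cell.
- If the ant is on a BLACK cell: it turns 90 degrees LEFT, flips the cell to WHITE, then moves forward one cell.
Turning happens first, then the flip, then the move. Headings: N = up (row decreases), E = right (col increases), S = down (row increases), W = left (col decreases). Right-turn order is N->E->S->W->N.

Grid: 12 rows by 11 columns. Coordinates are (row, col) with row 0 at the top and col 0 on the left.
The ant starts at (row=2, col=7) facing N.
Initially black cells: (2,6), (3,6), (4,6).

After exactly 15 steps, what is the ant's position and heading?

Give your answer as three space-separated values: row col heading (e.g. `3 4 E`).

Answer: 1 7 W

Derivation:
Step 1: on WHITE (2,7): turn R to E, flip to black, move to (2,8). |black|=4
Step 2: on WHITE (2,8): turn R to S, flip to black, move to (3,8). |black|=5
Step 3: on WHITE (3,8): turn R to W, flip to black, move to (3,7). |black|=6
Step 4: on WHITE (3,7): turn R to N, flip to black, move to (2,7). |black|=7
Step 5: on BLACK (2,7): turn L to W, flip to white, move to (2,6). |black|=6
Step 6: on BLACK (2,6): turn L to S, flip to white, move to (3,6). |black|=5
Step 7: on BLACK (3,6): turn L to E, flip to white, move to (3,7). |black|=4
Step 8: on BLACK (3,7): turn L to N, flip to white, move to (2,7). |black|=3
Step 9: on WHITE (2,7): turn R to E, flip to black, move to (2,8). |black|=4
Step 10: on BLACK (2,8): turn L to N, flip to white, move to (1,8). |black|=3
Step 11: on WHITE (1,8): turn R to E, flip to black, move to (1,9). |black|=4
Step 12: on WHITE (1,9): turn R to S, flip to black, move to (2,9). |black|=5
Step 13: on WHITE (2,9): turn R to W, flip to black, move to (2,8). |black|=6
Step 14: on WHITE (2,8): turn R to N, flip to black, move to (1,8). |black|=7
Step 15: on BLACK (1,8): turn L to W, flip to white, move to (1,7). |black|=6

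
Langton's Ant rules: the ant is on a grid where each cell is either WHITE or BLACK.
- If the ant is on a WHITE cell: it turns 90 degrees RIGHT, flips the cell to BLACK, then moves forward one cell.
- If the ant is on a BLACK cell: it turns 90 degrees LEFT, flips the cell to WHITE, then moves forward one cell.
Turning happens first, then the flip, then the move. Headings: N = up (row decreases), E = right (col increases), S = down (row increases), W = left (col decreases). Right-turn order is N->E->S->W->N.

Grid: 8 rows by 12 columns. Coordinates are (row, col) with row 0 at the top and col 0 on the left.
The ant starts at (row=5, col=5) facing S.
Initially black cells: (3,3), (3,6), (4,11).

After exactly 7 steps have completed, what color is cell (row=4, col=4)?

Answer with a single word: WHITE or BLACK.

Step 1: on WHITE (5,5): turn R to W, flip to black, move to (5,4). |black|=4
Step 2: on WHITE (5,4): turn R to N, flip to black, move to (4,4). |black|=5
Step 3: on WHITE (4,4): turn R to E, flip to black, move to (4,5). |black|=6
Step 4: on WHITE (4,5): turn R to S, flip to black, move to (5,5). |black|=7
Step 5: on BLACK (5,5): turn L to E, flip to white, move to (5,6). |black|=6
Step 6: on WHITE (5,6): turn R to S, flip to black, move to (6,6). |black|=7
Step 7: on WHITE (6,6): turn R to W, flip to black, move to (6,5). |black|=8

Answer: BLACK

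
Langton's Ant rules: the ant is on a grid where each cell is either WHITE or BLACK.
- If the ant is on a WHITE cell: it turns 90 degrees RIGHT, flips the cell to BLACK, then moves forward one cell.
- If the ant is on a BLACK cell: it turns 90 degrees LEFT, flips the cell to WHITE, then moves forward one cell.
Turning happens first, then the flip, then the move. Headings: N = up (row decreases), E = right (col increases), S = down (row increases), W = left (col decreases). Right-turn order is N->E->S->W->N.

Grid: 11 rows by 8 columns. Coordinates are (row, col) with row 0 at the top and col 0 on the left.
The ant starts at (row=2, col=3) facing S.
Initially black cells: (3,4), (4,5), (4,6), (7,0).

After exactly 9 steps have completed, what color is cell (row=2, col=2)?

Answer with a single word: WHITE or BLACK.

Answer: BLACK

Derivation:
Step 1: on WHITE (2,3): turn R to W, flip to black, move to (2,2). |black|=5
Step 2: on WHITE (2,2): turn R to N, flip to black, move to (1,2). |black|=6
Step 3: on WHITE (1,2): turn R to E, flip to black, move to (1,3). |black|=7
Step 4: on WHITE (1,3): turn R to S, flip to black, move to (2,3). |black|=8
Step 5: on BLACK (2,3): turn L to E, flip to white, move to (2,4). |black|=7
Step 6: on WHITE (2,4): turn R to S, flip to black, move to (3,4). |black|=8
Step 7: on BLACK (3,4): turn L to E, flip to white, move to (3,5). |black|=7
Step 8: on WHITE (3,5): turn R to S, flip to black, move to (4,5). |black|=8
Step 9: on BLACK (4,5): turn L to E, flip to white, move to (4,6). |black|=7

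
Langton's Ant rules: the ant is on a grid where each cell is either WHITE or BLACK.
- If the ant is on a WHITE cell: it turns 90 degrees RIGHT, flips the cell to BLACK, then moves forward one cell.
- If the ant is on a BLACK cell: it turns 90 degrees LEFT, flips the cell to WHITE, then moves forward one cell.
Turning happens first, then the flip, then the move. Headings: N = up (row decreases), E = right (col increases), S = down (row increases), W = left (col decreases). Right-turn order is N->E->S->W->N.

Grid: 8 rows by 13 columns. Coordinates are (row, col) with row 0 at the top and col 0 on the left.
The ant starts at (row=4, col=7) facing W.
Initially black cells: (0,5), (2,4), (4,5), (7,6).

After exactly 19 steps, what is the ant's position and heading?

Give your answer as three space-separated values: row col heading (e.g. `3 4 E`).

Step 1: on WHITE (4,7): turn R to N, flip to black, move to (3,7). |black|=5
Step 2: on WHITE (3,7): turn R to E, flip to black, move to (3,8). |black|=6
Step 3: on WHITE (3,8): turn R to S, flip to black, move to (4,8). |black|=7
Step 4: on WHITE (4,8): turn R to W, flip to black, move to (4,7). |black|=8
Step 5: on BLACK (4,7): turn L to S, flip to white, move to (5,7). |black|=7
Step 6: on WHITE (5,7): turn R to W, flip to black, move to (5,6). |black|=8
Step 7: on WHITE (5,6): turn R to N, flip to black, move to (4,6). |black|=9
Step 8: on WHITE (4,6): turn R to E, flip to black, move to (4,7). |black|=10
Step 9: on WHITE (4,7): turn R to S, flip to black, move to (5,7). |black|=11
Step 10: on BLACK (5,7): turn L to E, flip to white, move to (5,8). |black|=10
Step 11: on WHITE (5,8): turn R to S, flip to black, move to (6,8). |black|=11
Step 12: on WHITE (6,8): turn R to W, flip to black, move to (6,7). |black|=12
Step 13: on WHITE (6,7): turn R to N, flip to black, move to (5,7). |black|=13
Step 14: on WHITE (5,7): turn R to E, flip to black, move to (5,8). |black|=14
Step 15: on BLACK (5,8): turn L to N, flip to white, move to (4,8). |black|=13
Step 16: on BLACK (4,8): turn L to W, flip to white, move to (4,7). |black|=12
Step 17: on BLACK (4,7): turn L to S, flip to white, move to (5,7). |black|=11
Step 18: on BLACK (5,7): turn L to E, flip to white, move to (5,8). |black|=10
Step 19: on WHITE (5,8): turn R to S, flip to black, move to (6,8). |black|=11

Answer: 6 8 S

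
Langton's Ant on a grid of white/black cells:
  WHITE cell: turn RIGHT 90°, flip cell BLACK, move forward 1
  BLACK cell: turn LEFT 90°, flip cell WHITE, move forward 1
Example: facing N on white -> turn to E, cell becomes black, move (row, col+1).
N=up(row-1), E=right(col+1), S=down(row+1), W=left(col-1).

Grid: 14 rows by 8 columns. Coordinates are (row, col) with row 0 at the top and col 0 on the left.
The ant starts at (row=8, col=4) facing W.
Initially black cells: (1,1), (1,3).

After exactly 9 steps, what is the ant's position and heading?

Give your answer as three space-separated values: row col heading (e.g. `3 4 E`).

Step 1: on WHITE (8,4): turn R to N, flip to black, move to (7,4). |black|=3
Step 2: on WHITE (7,4): turn R to E, flip to black, move to (7,5). |black|=4
Step 3: on WHITE (7,5): turn R to S, flip to black, move to (8,5). |black|=5
Step 4: on WHITE (8,5): turn R to W, flip to black, move to (8,4). |black|=6
Step 5: on BLACK (8,4): turn L to S, flip to white, move to (9,4). |black|=5
Step 6: on WHITE (9,4): turn R to W, flip to black, move to (9,3). |black|=6
Step 7: on WHITE (9,3): turn R to N, flip to black, move to (8,3). |black|=7
Step 8: on WHITE (8,3): turn R to E, flip to black, move to (8,4). |black|=8
Step 9: on WHITE (8,4): turn R to S, flip to black, move to (9,4). |black|=9

Answer: 9 4 S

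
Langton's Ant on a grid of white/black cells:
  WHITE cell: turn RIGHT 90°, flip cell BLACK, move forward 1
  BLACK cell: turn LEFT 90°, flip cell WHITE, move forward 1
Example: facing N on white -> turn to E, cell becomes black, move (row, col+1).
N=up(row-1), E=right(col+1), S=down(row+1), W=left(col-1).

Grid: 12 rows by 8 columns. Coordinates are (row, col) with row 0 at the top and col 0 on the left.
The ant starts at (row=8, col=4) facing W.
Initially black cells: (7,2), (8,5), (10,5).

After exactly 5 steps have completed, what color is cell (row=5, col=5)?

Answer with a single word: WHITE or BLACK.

Answer: WHITE

Derivation:
Step 1: on WHITE (8,4): turn R to N, flip to black, move to (7,4). |black|=4
Step 2: on WHITE (7,4): turn R to E, flip to black, move to (7,5). |black|=5
Step 3: on WHITE (7,5): turn R to S, flip to black, move to (8,5). |black|=6
Step 4: on BLACK (8,5): turn L to E, flip to white, move to (8,6). |black|=5
Step 5: on WHITE (8,6): turn R to S, flip to black, move to (9,6). |black|=6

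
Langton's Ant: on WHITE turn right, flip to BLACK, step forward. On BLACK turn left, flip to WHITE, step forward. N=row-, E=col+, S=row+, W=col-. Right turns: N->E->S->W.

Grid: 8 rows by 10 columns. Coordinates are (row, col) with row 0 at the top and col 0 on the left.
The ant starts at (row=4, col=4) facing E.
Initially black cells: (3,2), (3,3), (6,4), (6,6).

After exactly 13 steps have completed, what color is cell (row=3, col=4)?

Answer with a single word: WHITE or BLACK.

Answer: WHITE

Derivation:
Step 1: on WHITE (4,4): turn R to S, flip to black, move to (5,4). |black|=5
Step 2: on WHITE (5,4): turn R to W, flip to black, move to (5,3). |black|=6
Step 3: on WHITE (5,3): turn R to N, flip to black, move to (4,3). |black|=7
Step 4: on WHITE (4,3): turn R to E, flip to black, move to (4,4). |black|=8
Step 5: on BLACK (4,4): turn L to N, flip to white, move to (3,4). |black|=7
Step 6: on WHITE (3,4): turn R to E, flip to black, move to (3,5). |black|=8
Step 7: on WHITE (3,5): turn R to S, flip to black, move to (4,5). |black|=9
Step 8: on WHITE (4,5): turn R to W, flip to black, move to (4,4). |black|=10
Step 9: on WHITE (4,4): turn R to N, flip to black, move to (3,4). |black|=11
Step 10: on BLACK (3,4): turn L to W, flip to white, move to (3,3). |black|=10
Step 11: on BLACK (3,3): turn L to S, flip to white, move to (4,3). |black|=9
Step 12: on BLACK (4,3): turn L to E, flip to white, move to (4,4). |black|=8
Step 13: on BLACK (4,4): turn L to N, flip to white, move to (3,4). |black|=7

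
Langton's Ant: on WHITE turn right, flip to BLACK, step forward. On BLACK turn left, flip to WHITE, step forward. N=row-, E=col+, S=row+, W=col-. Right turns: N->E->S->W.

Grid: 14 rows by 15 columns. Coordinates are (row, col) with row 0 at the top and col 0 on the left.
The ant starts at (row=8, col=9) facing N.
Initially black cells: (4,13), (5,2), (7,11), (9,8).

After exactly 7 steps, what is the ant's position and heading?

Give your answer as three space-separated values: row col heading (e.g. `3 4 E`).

Step 1: on WHITE (8,9): turn R to E, flip to black, move to (8,10). |black|=5
Step 2: on WHITE (8,10): turn R to S, flip to black, move to (9,10). |black|=6
Step 3: on WHITE (9,10): turn R to W, flip to black, move to (9,9). |black|=7
Step 4: on WHITE (9,9): turn R to N, flip to black, move to (8,9). |black|=8
Step 5: on BLACK (8,9): turn L to W, flip to white, move to (8,8). |black|=7
Step 6: on WHITE (8,8): turn R to N, flip to black, move to (7,8). |black|=8
Step 7: on WHITE (7,8): turn R to E, flip to black, move to (7,9). |black|=9

Answer: 7 9 E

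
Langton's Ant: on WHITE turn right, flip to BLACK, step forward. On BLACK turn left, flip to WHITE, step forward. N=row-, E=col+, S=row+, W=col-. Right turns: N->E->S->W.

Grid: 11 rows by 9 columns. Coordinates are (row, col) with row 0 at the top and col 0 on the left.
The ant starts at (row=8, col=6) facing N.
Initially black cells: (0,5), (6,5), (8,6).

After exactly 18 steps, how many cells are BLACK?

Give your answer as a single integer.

Answer: 9

Derivation:
Step 1: on BLACK (8,6): turn L to W, flip to white, move to (8,5). |black|=2
Step 2: on WHITE (8,5): turn R to N, flip to black, move to (7,5). |black|=3
Step 3: on WHITE (7,5): turn R to E, flip to black, move to (7,6). |black|=4
Step 4: on WHITE (7,6): turn R to S, flip to black, move to (8,6). |black|=5
Step 5: on WHITE (8,6): turn R to W, flip to black, move to (8,5). |black|=6
Step 6: on BLACK (8,5): turn L to S, flip to white, move to (9,5). |black|=5
Step 7: on WHITE (9,5): turn R to W, flip to black, move to (9,4). |black|=6
Step 8: on WHITE (9,4): turn R to N, flip to black, move to (8,4). |black|=7
Step 9: on WHITE (8,4): turn R to E, flip to black, move to (8,5). |black|=8
Step 10: on WHITE (8,5): turn R to S, flip to black, move to (9,5). |black|=9
Step 11: on BLACK (9,5): turn L to E, flip to white, move to (9,6). |black|=8
Step 12: on WHITE (9,6): turn R to S, flip to black, move to (10,6). |black|=9
Step 13: on WHITE (10,6): turn R to W, flip to black, move to (10,5). |black|=10
Step 14: on WHITE (10,5): turn R to N, flip to black, move to (9,5). |black|=11
Step 15: on WHITE (9,5): turn R to E, flip to black, move to (9,6). |black|=12
Step 16: on BLACK (9,6): turn L to N, flip to white, move to (8,6). |black|=11
Step 17: on BLACK (8,6): turn L to W, flip to white, move to (8,5). |black|=10
Step 18: on BLACK (8,5): turn L to S, flip to white, move to (9,5). |black|=9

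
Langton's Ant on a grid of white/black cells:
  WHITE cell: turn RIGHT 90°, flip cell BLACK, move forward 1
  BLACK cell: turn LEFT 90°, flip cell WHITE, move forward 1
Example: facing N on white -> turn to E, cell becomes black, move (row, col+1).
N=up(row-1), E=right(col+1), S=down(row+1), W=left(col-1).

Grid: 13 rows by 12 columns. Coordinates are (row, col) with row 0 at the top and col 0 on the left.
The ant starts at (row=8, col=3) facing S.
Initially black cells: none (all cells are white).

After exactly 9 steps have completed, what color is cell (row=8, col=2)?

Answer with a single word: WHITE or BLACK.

Answer: BLACK

Derivation:
Step 1: on WHITE (8,3): turn R to W, flip to black, move to (8,2). |black|=1
Step 2: on WHITE (8,2): turn R to N, flip to black, move to (7,2). |black|=2
Step 3: on WHITE (7,2): turn R to E, flip to black, move to (7,3). |black|=3
Step 4: on WHITE (7,3): turn R to S, flip to black, move to (8,3). |black|=4
Step 5: on BLACK (8,3): turn L to E, flip to white, move to (8,4). |black|=3
Step 6: on WHITE (8,4): turn R to S, flip to black, move to (9,4). |black|=4
Step 7: on WHITE (9,4): turn R to W, flip to black, move to (9,3). |black|=5
Step 8: on WHITE (9,3): turn R to N, flip to black, move to (8,3). |black|=6
Step 9: on WHITE (8,3): turn R to E, flip to black, move to (8,4). |black|=7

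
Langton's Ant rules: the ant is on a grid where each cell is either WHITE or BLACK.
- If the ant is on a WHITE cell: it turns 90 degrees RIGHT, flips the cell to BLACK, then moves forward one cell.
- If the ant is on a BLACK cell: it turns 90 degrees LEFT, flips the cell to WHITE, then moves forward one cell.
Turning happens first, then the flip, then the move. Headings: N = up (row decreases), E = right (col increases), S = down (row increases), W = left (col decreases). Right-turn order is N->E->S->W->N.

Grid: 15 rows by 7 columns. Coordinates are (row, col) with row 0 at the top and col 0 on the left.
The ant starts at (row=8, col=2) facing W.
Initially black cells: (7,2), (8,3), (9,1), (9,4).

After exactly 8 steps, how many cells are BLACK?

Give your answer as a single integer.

Answer: 8

Derivation:
Step 1: on WHITE (8,2): turn R to N, flip to black, move to (7,2). |black|=5
Step 2: on BLACK (7,2): turn L to W, flip to white, move to (7,1). |black|=4
Step 3: on WHITE (7,1): turn R to N, flip to black, move to (6,1). |black|=5
Step 4: on WHITE (6,1): turn R to E, flip to black, move to (6,2). |black|=6
Step 5: on WHITE (6,2): turn R to S, flip to black, move to (7,2). |black|=7
Step 6: on WHITE (7,2): turn R to W, flip to black, move to (7,1). |black|=8
Step 7: on BLACK (7,1): turn L to S, flip to white, move to (8,1). |black|=7
Step 8: on WHITE (8,1): turn R to W, flip to black, move to (8,0). |black|=8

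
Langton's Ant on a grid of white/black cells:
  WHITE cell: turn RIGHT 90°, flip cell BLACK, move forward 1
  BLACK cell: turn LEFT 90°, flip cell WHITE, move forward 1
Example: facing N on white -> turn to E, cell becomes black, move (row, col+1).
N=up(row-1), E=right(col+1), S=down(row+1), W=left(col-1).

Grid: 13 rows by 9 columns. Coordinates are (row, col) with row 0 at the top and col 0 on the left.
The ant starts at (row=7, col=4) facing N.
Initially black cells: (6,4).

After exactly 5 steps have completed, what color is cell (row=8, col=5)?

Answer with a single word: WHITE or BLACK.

Step 1: on WHITE (7,4): turn R to E, flip to black, move to (7,5). |black|=2
Step 2: on WHITE (7,5): turn R to S, flip to black, move to (8,5). |black|=3
Step 3: on WHITE (8,5): turn R to W, flip to black, move to (8,4). |black|=4
Step 4: on WHITE (8,4): turn R to N, flip to black, move to (7,4). |black|=5
Step 5: on BLACK (7,4): turn L to W, flip to white, move to (7,3). |black|=4

Answer: BLACK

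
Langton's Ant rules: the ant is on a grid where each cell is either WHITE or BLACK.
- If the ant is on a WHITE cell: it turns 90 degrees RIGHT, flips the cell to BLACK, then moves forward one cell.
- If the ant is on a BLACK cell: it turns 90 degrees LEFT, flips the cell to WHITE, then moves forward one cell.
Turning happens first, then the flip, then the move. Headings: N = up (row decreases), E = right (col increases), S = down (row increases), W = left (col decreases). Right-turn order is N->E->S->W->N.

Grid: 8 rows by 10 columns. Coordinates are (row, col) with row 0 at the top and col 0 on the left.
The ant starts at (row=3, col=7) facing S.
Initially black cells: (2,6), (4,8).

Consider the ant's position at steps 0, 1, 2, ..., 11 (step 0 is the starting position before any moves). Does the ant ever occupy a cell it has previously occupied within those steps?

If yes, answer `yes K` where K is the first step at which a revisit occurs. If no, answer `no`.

Answer: yes 6

Derivation:
Step 1: on WHITE (3,7): turn R to W, flip to black, move to (3,6). |black|=3 — new cell
Step 2: on WHITE (3,6): turn R to N, flip to black, move to (2,6). |black|=4 — new cell
Step 3: on BLACK (2,6): turn L to W, flip to white, move to (2,5). |black|=3 — new cell
Step 4: on WHITE (2,5): turn R to N, flip to black, move to (1,5). |black|=4 — new cell
Step 5: on WHITE (1,5): turn R to E, flip to black, move to (1,6). |black|=5 — new cell
Step 6: on WHITE (1,6): turn R to S, flip to black, move to (2,6). |black|=6 — REVISIT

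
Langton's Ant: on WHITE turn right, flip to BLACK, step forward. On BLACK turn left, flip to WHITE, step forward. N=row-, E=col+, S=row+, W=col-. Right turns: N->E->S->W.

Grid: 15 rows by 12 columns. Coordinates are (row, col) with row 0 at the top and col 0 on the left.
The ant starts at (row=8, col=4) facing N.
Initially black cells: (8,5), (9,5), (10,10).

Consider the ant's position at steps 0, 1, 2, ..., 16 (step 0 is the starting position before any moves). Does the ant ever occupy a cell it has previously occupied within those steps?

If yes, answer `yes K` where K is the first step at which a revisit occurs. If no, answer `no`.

Answer: yes 5

Derivation:
Step 1: on WHITE (8,4): turn R to E, flip to black, move to (8,5). |black|=4 — new cell
Step 2: on BLACK (8,5): turn L to N, flip to white, move to (7,5). |black|=3 — new cell
Step 3: on WHITE (7,5): turn R to E, flip to black, move to (7,6). |black|=4 — new cell
Step 4: on WHITE (7,6): turn R to S, flip to black, move to (8,6). |black|=5 — new cell
Step 5: on WHITE (8,6): turn R to W, flip to black, move to (8,5). |black|=6 — REVISIT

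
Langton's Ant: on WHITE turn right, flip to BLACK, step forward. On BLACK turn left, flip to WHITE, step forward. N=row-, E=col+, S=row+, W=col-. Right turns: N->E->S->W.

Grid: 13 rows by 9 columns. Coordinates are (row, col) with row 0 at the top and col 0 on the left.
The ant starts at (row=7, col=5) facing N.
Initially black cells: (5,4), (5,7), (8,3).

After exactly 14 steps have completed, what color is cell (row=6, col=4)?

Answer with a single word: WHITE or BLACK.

Answer: BLACK

Derivation:
Step 1: on WHITE (7,5): turn R to E, flip to black, move to (7,6). |black|=4
Step 2: on WHITE (7,6): turn R to S, flip to black, move to (8,6). |black|=5
Step 3: on WHITE (8,6): turn R to W, flip to black, move to (8,5). |black|=6
Step 4: on WHITE (8,5): turn R to N, flip to black, move to (7,5). |black|=7
Step 5: on BLACK (7,5): turn L to W, flip to white, move to (7,4). |black|=6
Step 6: on WHITE (7,4): turn R to N, flip to black, move to (6,4). |black|=7
Step 7: on WHITE (6,4): turn R to E, flip to black, move to (6,5). |black|=8
Step 8: on WHITE (6,5): turn R to S, flip to black, move to (7,5). |black|=9
Step 9: on WHITE (7,5): turn R to W, flip to black, move to (7,4). |black|=10
Step 10: on BLACK (7,4): turn L to S, flip to white, move to (8,4). |black|=9
Step 11: on WHITE (8,4): turn R to W, flip to black, move to (8,3). |black|=10
Step 12: on BLACK (8,3): turn L to S, flip to white, move to (9,3). |black|=9
Step 13: on WHITE (9,3): turn R to W, flip to black, move to (9,2). |black|=10
Step 14: on WHITE (9,2): turn R to N, flip to black, move to (8,2). |black|=11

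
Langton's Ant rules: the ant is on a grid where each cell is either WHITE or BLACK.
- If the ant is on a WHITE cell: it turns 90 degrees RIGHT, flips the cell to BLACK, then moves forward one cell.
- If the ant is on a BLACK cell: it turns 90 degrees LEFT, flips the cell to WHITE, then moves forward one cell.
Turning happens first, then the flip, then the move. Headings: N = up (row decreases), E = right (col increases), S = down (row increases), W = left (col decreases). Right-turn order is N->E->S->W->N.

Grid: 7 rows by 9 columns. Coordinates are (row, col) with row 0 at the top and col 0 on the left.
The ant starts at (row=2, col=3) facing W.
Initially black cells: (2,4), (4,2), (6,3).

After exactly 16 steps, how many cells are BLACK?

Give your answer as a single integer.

Answer: 9

Derivation:
Step 1: on WHITE (2,3): turn R to N, flip to black, move to (1,3). |black|=4
Step 2: on WHITE (1,3): turn R to E, flip to black, move to (1,4). |black|=5
Step 3: on WHITE (1,4): turn R to S, flip to black, move to (2,4). |black|=6
Step 4: on BLACK (2,4): turn L to E, flip to white, move to (2,5). |black|=5
Step 5: on WHITE (2,5): turn R to S, flip to black, move to (3,5). |black|=6
Step 6: on WHITE (3,5): turn R to W, flip to black, move to (3,4). |black|=7
Step 7: on WHITE (3,4): turn R to N, flip to black, move to (2,4). |black|=8
Step 8: on WHITE (2,4): turn R to E, flip to black, move to (2,5). |black|=9
Step 9: on BLACK (2,5): turn L to N, flip to white, move to (1,5). |black|=8
Step 10: on WHITE (1,5): turn R to E, flip to black, move to (1,6). |black|=9
Step 11: on WHITE (1,6): turn R to S, flip to black, move to (2,6). |black|=10
Step 12: on WHITE (2,6): turn R to W, flip to black, move to (2,5). |black|=11
Step 13: on WHITE (2,5): turn R to N, flip to black, move to (1,5). |black|=12
Step 14: on BLACK (1,5): turn L to W, flip to white, move to (1,4). |black|=11
Step 15: on BLACK (1,4): turn L to S, flip to white, move to (2,4). |black|=10
Step 16: on BLACK (2,4): turn L to E, flip to white, move to (2,5). |black|=9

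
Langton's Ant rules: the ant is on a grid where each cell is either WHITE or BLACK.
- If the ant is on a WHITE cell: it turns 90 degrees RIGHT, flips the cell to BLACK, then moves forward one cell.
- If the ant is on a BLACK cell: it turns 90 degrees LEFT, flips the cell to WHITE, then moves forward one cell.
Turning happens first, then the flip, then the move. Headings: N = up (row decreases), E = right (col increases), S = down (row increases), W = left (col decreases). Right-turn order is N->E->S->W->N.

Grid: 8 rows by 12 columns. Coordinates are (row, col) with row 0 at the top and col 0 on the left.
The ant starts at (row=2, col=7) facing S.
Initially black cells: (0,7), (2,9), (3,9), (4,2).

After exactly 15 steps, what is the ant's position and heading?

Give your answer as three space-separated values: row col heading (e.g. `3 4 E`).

Step 1: on WHITE (2,7): turn R to W, flip to black, move to (2,6). |black|=5
Step 2: on WHITE (2,6): turn R to N, flip to black, move to (1,6). |black|=6
Step 3: on WHITE (1,6): turn R to E, flip to black, move to (1,7). |black|=7
Step 4: on WHITE (1,7): turn R to S, flip to black, move to (2,7). |black|=8
Step 5: on BLACK (2,7): turn L to E, flip to white, move to (2,8). |black|=7
Step 6: on WHITE (2,8): turn R to S, flip to black, move to (3,8). |black|=8
Step 7: on WHITE (3,8): turn R to W, flip to black, move to (3,7). |black|=9
Step 8: on WHITE (3,7): turn R to N, flip to black, move to (2,7). |black|=10
Step 9: on WHITE (2,7): turn R to E, flip to black, move to (2,8). |black|=11
Step 10: on BLACK (2,8): turn L to N, flip to white, move to (1,8). |black|=10
Step 11: on WHITE (1,8): turn R to E, flip to black, move to (1,9). |black|=11
Step 12: on WHITE (1,9): turn R to S, flip to black, move to (2,9). |black|=12
Step 13: on BLACK (2,9): turn L to E, flip to white, move to (2,10). |black|=11
Step 14: on WHITE (2,10): turn R to S, flip to black, move to (3,10). |black|=12
Step 15: on WHITE (3,10): turn R to W, flip to black, move to (3,9). |black|=13

Answer: 3 9 W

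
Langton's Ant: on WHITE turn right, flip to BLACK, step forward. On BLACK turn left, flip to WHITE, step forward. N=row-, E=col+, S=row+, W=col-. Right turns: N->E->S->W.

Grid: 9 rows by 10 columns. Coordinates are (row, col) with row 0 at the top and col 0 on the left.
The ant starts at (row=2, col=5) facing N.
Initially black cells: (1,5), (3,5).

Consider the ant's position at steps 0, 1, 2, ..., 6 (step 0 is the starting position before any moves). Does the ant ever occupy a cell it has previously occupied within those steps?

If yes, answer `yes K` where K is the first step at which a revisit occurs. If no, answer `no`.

Answer: no

Derivation:
Step 1: on WHITE (2,5): turn R to E, flip to black, move to (2,6). |black|=3 — new cell
Step 2: on WHITE (2,6): turn R to S, flip to black, move to (3,6). |black|=4 — new cell
Step 3: on WHITE (3,6): turn R to W, flip to black, move to (3,5). |black|=5 — new cell
Step 4: on BLACK (3,5): turn L to S, flip to white, move to (4,5). |black|=4 — new cell
Step 5: on WHITE (4,5): turn R to W, flip to black, move to (4,4). |black|=5 — new cell
Step 6: on WHITE (4,4): turn R to N, flip to black, move to (3,4). |black|=6 — new cell
No revisit within 6 steps.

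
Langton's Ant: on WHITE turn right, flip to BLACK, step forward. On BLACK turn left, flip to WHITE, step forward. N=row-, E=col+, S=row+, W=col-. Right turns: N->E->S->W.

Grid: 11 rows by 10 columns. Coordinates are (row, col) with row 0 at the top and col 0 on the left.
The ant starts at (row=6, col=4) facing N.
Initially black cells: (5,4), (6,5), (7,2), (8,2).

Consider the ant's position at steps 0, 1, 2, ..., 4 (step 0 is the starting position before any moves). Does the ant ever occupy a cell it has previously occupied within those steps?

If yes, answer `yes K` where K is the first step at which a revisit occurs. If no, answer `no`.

Answer: no

Derivation:
Step 1: on WHITE (6,4): turn R to E, flip to black, move to (6,5). |black|=5 — new cell
Step 2: on BLACK (6,5): turn L to N, flip to white, move to (5,5). |black|=4 — new cell
Step 3: on WHITE (5,5): turn R to E, flip to black, move to (5,6). |black|=5 — new cell
Step 4: on WHITE (5,6): turn R to S, flip to black, move to (6,6). |black|=6 — new cell
No revisit within 4 steps.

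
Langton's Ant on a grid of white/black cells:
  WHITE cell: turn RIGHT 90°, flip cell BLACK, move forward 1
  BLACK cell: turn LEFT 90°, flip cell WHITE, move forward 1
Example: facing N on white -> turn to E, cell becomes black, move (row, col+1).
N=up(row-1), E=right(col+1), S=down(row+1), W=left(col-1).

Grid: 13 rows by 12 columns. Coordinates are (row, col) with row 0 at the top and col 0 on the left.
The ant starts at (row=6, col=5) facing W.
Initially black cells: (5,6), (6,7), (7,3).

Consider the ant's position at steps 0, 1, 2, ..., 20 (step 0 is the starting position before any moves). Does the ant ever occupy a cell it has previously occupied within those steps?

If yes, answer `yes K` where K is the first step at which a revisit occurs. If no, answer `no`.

Step 1: on WHITE (6,5): turn R to N, flip to black, move to (5,5). |black|=4 — new cell
Step 2: on WHITE (5,5): turn R to E, flip to black, move to (5,6). |black|=5 — new cell
Step 3: on BLACK (5,6): turn L to N, flip to white, move to (4,6). |black|=4 — new cell
Step 4: on WHITE (4,6): turn R to E, flip to black, move to (4,7). |black|=5 — new cell
Step 5: on WHITE (4,7): turn R to S, flip to black, move to (5,7). |black|=6 — new cell
Step 6: on WHITE (5,7): turn R to W, flip to black, move to (5,6). |black|=7 — REVISIT

Answer: yes 6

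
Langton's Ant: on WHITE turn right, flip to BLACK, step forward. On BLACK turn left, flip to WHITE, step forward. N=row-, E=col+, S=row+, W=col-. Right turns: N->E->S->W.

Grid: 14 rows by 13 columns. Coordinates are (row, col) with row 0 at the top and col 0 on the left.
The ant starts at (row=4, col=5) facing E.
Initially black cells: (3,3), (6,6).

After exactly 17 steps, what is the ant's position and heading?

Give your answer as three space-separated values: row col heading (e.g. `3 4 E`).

Answer: 3 5 N

Derivation:
Step 1: on WHITE (4,5): turn R to S, flip to black, move to (5,5). |black|=3
Step 2: on WHITE (5,5): turn R to W, flip to black, move to (5,4). |black|=4
Step 3: on WHITE (5,4): turn R to N, flip to black, move to (4,4). |black|=5
Step 4: on WHITE (4,4): turn R to E, flip to black, move to (4,5). |black|=6
Step 5: on BLACK (4,5): turn L to N, flip to white, move to (3,5). |black|=5
Step 6: on WHITE (3,5): turn R to E, flip to black, move to (3,6). |black|=6
Step 7: on WHITE (3,6): turn R to S, flip to black, move to (4,6). |black|=7
Step 8: on WHITE (4,6): turn R to W, flip to black, move to (4,5). |black|=8
Step 9: on WHITE (4,5): turn R to N, flip to black, move to (3,5). |black|=9
Step 10: on BLACK (3,5): turn L to W, flip to white, move to (3,4). |black|=8
Step 11: on WHITE (3,4): turn R to N, flip to black, move to (2,4). |black|=9
Step 12: on WHITE (2,4): turn R to E, flip to black, move to (2,5). |black|=10
Step 13: on WHITE (2,5): turn R to S, flip to black, move to (3,5). |black|=11
Step 14: on WHITE (3,5): turn R to W, flip to black, move to (3,4). |black|=12
Step 15: on BLACK (3,4): turn L to S, flip to white, move to (4,4). |black|=11
Step 16: on BLACK (4,4): turn L to E, flip to white, move to (4,5). |black|=10
Step 17: on BLACK (4,5): turn L to N, flip to white, move to (3,5). |black|=9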